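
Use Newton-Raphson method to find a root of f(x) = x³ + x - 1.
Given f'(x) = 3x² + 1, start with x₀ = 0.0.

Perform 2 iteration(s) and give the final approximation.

f(x) = x³ + x - 1
f'(x) = 3x² + 1
x₀ = 0.0

Newton-Raphson formula: x_{n+1} = x_n - f(x_n)/f'(x_n)

Iteration 1:
  f(0.000000) = -1.000000
  f'(0.000000) = 1.000000
  x_1 = 0.000000 - (-1.000000)/1.000000 = 1.000000
Iteration 2:
  f(1.000000) = 1.000000
  f'(1.000000) = 4.000000
  x_2 = 1.000000 - 1.000000/4.000000 = 0.750000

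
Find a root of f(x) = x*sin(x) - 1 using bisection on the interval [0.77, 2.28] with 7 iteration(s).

f(x) = x*sin(x) - 1
Initial interval: [0.77, 2.28]

Iteration 1:
  c_1 = (0.770000 + 2.280000)/2 = 1.525000
  f(c_1) = f(1.525000) = 0.523401
  f(a) × f(c) < 0, new interval: [0.770000, 1.525000]
Iteration 2:
  c_2 = (0.770000 + 1.525000)/2 = 1.147500
  f(c_2) = f(1.147500) = 0.046222
  f(a) × f(c) < 0, new interval: [0.770000, 1.147500]
Iteration 3:
  c_3 = (0.770000 + 1.147500)/2 = 0.958750
  f(c_3) = f(0.958750) = -0.215288
  f(a) × f(c) ≥ 0, new interval: [0.958750, 1.147500]
Iteration 4:
  c_4 = (0.958750 + 1.147500)/2 = 1.053125
  f(c_4) = f(1.053125) = -0.084862
  f(a) × f(c) ≥ 0, new interval: [1.053125, 1.147500]
Iteration 5:
  c_5 = (1.053125 + 1.147500)/2 = 1.100313
  f(c_5) = f(1.100313) = -0.019237
  f(a) × f(c) ≥ 0, new interval: [1.100313, 1.147500]
Iteration 6:
  c_6 = (1.100313 + 1.147500)/2 = 1.123906
  f(c_6) = f(1.123906) = 0.013534
  f(a) × f(c) < 0, new interval: [1.100313, 1.123906]
Iteration 7:
  c_7 = (1.100313 + 1.123906)/2 = 1.112109
  f(c_7) = f(1.112109) = -0.002844
  f(a) × f(c) ≥ 0, new interval: [1.112109, 1.123906]

After 7 iteration(s), the approximation is c_7 = 1.112109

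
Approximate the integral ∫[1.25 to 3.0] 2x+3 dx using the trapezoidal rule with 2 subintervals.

f(x) = 2x+3
a = 1.25, b = 3.0, n = 2
h = (b - a)/n = 0.875000

Trapezoidal rule: (h/2)[f(x₀) + 2f(x₁) + 2f(x₂) + ... + f(xₙ)]

x_0 = 1.2500, f(x_0) = 5.500000, coefficient = 1
x_1 = 2.1250, f(x_1) = 7.250000, coefficient = 2
x_2 = 3.0000, f(x_2) = 9.000000, coefficient = 1

I ≈ (0.875000/2) × 29.000000 = 12.687500
Exact value: 12.687500
Error: 0.000000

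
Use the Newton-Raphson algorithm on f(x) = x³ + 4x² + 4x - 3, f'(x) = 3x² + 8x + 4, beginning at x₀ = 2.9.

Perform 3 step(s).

f(x) = x³ + 4x² + 4x - 3
f'(x) = 3x² + 8x + 4
x₀ = 2.9

Newton-Raphson formula: x_{n+1} = x_n - f(x_n)/f'(x_n)

Iteration 1:
  f(2.900000) = 66.629000
  f'(2.900000) = 52.430000
  x_1 = 2.900000 - 66.629000/52.430000 = 1.629182
Iteration 2:
  f(1.629182) = 18.457888
  f'(1.629182) = 24.996154
  x_2 = 1.629182 - 18.457888/24.996154 = 0.890753
Iteration 3:
  f(0.890753) = 4.443530
  f'(0.890753) = 13.506342
  x_3 = 0.890753 - 4.443530/13.506342 = 0.561757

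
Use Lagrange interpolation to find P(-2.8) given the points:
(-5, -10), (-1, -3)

Lagrange interpolation formula:
P(x) = Σ yᵢ × Lᵢ(x)
where Lᵢ(x) = Π_{j≠i} (x - xⱼ)/(xᵢ - xⱼ)

L_0(-2.8) = (-2.8 - (-1))/(-5 - (-1)) = 0.450000
L_1(-2.8) = (-2.8 - (-5))/(-1 - (-5)) = 0.550000

P(-2.8) = (-10)×L_0(-2.8) + (-3)×L_1(-2.8)
P(-2.8) = -6.150000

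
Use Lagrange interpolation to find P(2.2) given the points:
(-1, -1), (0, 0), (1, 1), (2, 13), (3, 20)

Lagrange interpolation formula:
P(x) = Σ yᵢ × Lᵢ(x)
where Lᵢ(x) = Π_{j≠i} (x - xⱼ)/(xᵢ - xⱼ)

L_0(2.2) = (2.2 - 0)/(-1 - 0) × (2.2 - 1)/(-1 - 1) × (2.2 - 2)/(-1 - 2) × (2.2 - 3)/(-1 - 3) = -0.017600
L_1(2.2) = (2.2 - (-1))/(0 - (-1)) × (2.2 - 1)/(0 - 1) × (2.2 - 2)/(0 - 2) × (2.2 - 3)/(0 - 3) = 0.102400
L_2(2.2) = (2.2 - (-1))/(1 - (-1)) × (2.2 - 0)/(1 - 0) × (2.2 - 2)/(1 - 2) × (2.2 - 3)/(1 - 3) = -0.281600
L_3(2.2) = (2.2 - (-1))/(2 - (-1)) × (2.2 - 0)/(2 - 0) × (2.2 - 1)/(2 - 1) × (2.2 - 3)/(2 - 3) = 1.126400
L_4(2.2) = (2.2 - (-1))/(3 - (-1)) × (2.2 - 0)/(3 - 0) × (2.2 - 1)/(3 - 1) × (2.2 - 2)/(3 - 2) = 0.070400

P(2.2) = (-1)×L_0(2.2) + 0×L_1(2.2) + 1×L_2(2.2) + 13×L_3(2.2) + 20×L_4(2.2)
P(2.2) = 15.787200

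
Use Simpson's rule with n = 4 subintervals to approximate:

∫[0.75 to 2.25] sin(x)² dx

f(x) = sin(x)²
a = 0.75, b = 2.25, n = 4
h = (b - a)/n = 0.375000

Simpson's rule: (h/3)[f(x₀) + 4f(x₁) + 2f(x₂) + ... + f(xₙ)]

x_0 = 0.7500, f(x_0) = 0.464631, coefficient = 1
x_1 = 1.1250, f(x_1) = 0.814087, coefficient = 4
x_2 = 1.5000, f(x_2) = 0.994996, coefficient = 2
x_3 = 1.8750, f(x_3) = 0.910280, coefficient = 4
x_4 = 2.2500, f(x_4) = 0.605398, coefficient = 1

I ≈ (0.375000/3) × 9.957488 = 1.244686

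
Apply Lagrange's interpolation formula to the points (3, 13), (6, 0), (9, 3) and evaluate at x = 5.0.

Lagrange interpolation formula:
P(x) = Σ yᵢ × Lᵢ(x)
where Lᵢ(x) = Π_{j≠i} (x - xⱼ)/(xᵢ - xⱼ)

L_0(5.0) = (5.0 - 6)/(3 - 6) × (5.0 - 9)/(3 - 9) = 0.222222
L_1(5.0) = (5.0 - 3)/(6 - 3) × (5.0 - 9)/(6 - 9) = 0.888889
L_2(5.0) = (5.0 - 3)/(9 - 3) × (5.0 - 6)/(9 - 6) = -0.111111

P(5.0) = 13×L_0(5.0) + 0×L_1(5.0) + 3×L_2(5.0)
P(5.0) = 2.555556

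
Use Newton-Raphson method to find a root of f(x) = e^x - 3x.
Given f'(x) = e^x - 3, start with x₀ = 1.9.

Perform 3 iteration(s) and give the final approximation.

f(x) = e^x - 3x
f'(x) = e^x - 3
x₀ = 1.9

Newton-Raphson formula: x_{n+1} = x_n - f(x_n)/f'(x_n)

Iteration 1:
  f(1.900000) = 0.985894
  f'(1.900000) = 3.685894
  x_1 = 1.900000 - 0.985894/3.685894 = 1.632522
Iteration 2:
  f(1.632522) = 0.219198
  f'(1.632522) = 2.116765
  x_2 = 1.632522 - 0.219198/2.116765 = 1.528969
Iteration 3:
  f(1.528969) = 0.026511
  f'(1.528969) = 1.613419
  x_3 = 1.528969 - 0.026511/1.613419 = 1.512537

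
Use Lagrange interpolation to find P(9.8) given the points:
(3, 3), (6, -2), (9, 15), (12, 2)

Lagrange interpolation formula:
P(x) = Σ yᵢ × Lᵢ(x)
where Lᵢ(x) = Π_{j≠i} (x - xⱼ)/(xᵢ - xⱼ)

L_0(9.8) = (9.8 - 6)/(3 - 6) × (9.8 - 9)/(3 - 9) × (9.8 - 12)/(3 - 12) = 0.041284
L_1(9.8) = (9.8 - 3)/(6 - 3) × (9.8 - 9)/(6 - 9) × (9.8 - 12)/(6 - 12) = -0.221630
L_2(9.8) = (9.8 - 3)/(9 - 3) × (9.8 - 6)/(9 - 6) × (9.8 - 12)/(9 - 12) = 1.052741
L_3(9.8) = (9.8 - 3)/(12 - 3) × (9.8 - 6)/(12 - 6) × (9.8 - 9)/(12 - 9) = 0.127605

P(9.8) = 3×L_0(9.8) + (-2)×L_1(9.8) + 15×L_2(9.8) + 2×L_3(9.8)
P(9.8) = 16.613432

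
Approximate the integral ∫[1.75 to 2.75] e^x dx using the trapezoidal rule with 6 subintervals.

f(x) = e^x
a = 1.75, b = 2.75, n = 6
h = (b - a)/n = 0.166667

Trapezoidal rule: (h/2)[f(x₀) + 2f(x₁) + 2f(x₂) + ... + f(xₙ)]

x_0 = 1.7500, f(x_0) = 5.754603, coefficient = 1
x_1 = 1.9167, f(x_1) = 6.798260, coefficient = 2
x_2 = 2.0833, f(x_2) = 8.031195, coefficient = 2
x_3 = 2.2500, f(x_3) = 9.487736, coefficient = 2
x_4 = 2.4167, f(x_4) = 11.208436, coefficient = 2
x_5 = 2.5833, f(x_5) = 13.241202, coefficient = 2
x_6 = 2.7500, f(x_6) = 15.642632, coefficient = 1

I ≈ (0.166667/2) × 118.930891 = 9.910908
Exact value: 9.888029
Error: 0.022878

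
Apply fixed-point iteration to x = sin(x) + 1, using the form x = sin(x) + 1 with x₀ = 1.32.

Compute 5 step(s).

Equation: x = sin(x) + 1
Fixed-point form: x = sin(x) + 1
x₀ = 1.32

x_1 = g(1.320000) = 1.968715
x_2 = g(1.968715) = 1.921869
x_3 = g(1.921869) = 1.939004
x_4 = g(1.939004) = 1.932974
x_5 = g(1.932974) = 1.935127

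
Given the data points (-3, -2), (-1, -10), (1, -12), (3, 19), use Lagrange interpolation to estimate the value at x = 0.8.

Lagrange interpolation formula:
P(x) = Σ yᵢ × Lᵢ(x)
where Lᵢ(x) = Π_{j≠i} (x - xⱼ)/(xᵢ - xⱼ)

L_0(0.8) = (0.8 - (-1))/(-3 - (-1)) × (0.8 - 1)/(-3 - 1) × (0.8 - 3)/(-3 - 3) = -0.016500
L_1(0.8) = (0.8 - (-3))/(-1 - (-3)) × (0.8 - 1)/(-1 - 1) × (0.8 - 3)/(-1 - 3) = 0.104500
L_2(0.8) = (0.8 - (-3))/(1 - (-3)) × (0.8 - (-1))/(1 - (-1)) × (0.8 - 3)/(1 - 3) = 0.940500
L_3(0.8) = (0.8 - (-3))/(3 - (-3)) × (0.8 - (-1))/(3 - (-1)) × (0.8 - 1)/(3 - 1) = -0.028500

P(0.8) = (-2)×L_0(0.8) + (-10)×L_1(0.8) + (-12)×L_2(0.8) + 19×L_3(0.8)
P(0.8) = -12.839500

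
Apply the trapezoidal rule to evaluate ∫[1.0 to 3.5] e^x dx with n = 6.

f(x) = e^x
a = 1.0, b = 3.5, n = 6
h = (b - a)/n = 0.416667

Trapezoidal rule: (h/2)[f(x₀) + 2f(x₁) + 2f(x₂) + ... + f(xₙ)]

x_0 = 1.0000, f(x_0) = 2.718282, coefficient = 1
x_1 = 1.4167, f(x_1) = 4.123353, coefficient = 2
x_2 = 1.8333, f(x_2) = 6.254701, coefficient = 2
x_3 = 2.2500, f(x_3) = 9.487736, coefficient = 2
x_4 = 2.6667, f(x_4) = 14.391916, coefficient = 2
x_5 = 3.0833, f(x_5) = 21.831051, coefficient = 2
x_6 = 3.5000, f(x_6) = 33.115452, coefficient = 1

I ≈ (0.416667/2) × 148.011248 = 30.835677
Exact value: 30.397170
Error: 0.438507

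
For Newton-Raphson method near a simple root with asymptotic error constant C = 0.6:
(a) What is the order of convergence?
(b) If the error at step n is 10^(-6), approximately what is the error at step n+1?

(a) Newton-Raphson has quadratic (order 2) convergence near simple roots.
    This means |e_{n+1}| ≈ C|e_n|².

(b) With |e_n| = 10^(-6) and C = 0.6:
    |e_{n+1}| ≈ 0.6 × (10^(-6))² = 0.6 × 10^(-12)

(a) 2 (quadratic); (b) |e_{n+1}| ≈ 6.000e-13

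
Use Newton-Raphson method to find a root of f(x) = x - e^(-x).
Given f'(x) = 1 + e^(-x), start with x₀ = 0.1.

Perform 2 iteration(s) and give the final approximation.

f(x) = x - e^(-x)
f'(x) = 1 + e^(-x)
x₀ = 0.1

Newton-Raphson formula: x_{n+1} = x_n - f(x_n)/f'(x_n)

Iteration 1:
  f(0.100000) = -0.804837
  f'(0.100000) = 1.904837
  x_1 = 0.100000 - (-0.804837)/1.904837 = 0.522523
Iteration 2:
  f(0.522523) = -0.070500
  f'(0.522523) = 1.593023
  x_2 = 0.522523 - (-0.070500)/1.593023 = 0.566778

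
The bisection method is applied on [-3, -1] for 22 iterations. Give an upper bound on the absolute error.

Bisection error bound: |error| ≤ (b-a)/2^n
|error| ≤ (-1 - (-3))/2^22 = 2/2^22
|error| ≤ 0.0000004768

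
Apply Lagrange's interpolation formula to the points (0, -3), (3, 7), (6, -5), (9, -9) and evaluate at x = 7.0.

Lagrange interpolation formula:
P(x) = Σ yᵢ × Lᵢ(x)
where Lᵢ(x) = Π_{j≠i} (x - xⱼ)/(xᵢ - xⱼ)

L_0(7.0) = (7.0 - 3)/(0 - 3) × (7.0 - 6)/(0 - 6) × (7.0 - 9)/(0 - 9) = 0.049383
L_1(7.0) = (7.0 - 0)/(3 - 0) × (7.0 - 6)/(3 - 6) × (7.0 - 9)/(3 - 9) = -0.259259
L_2(7.0) = (7.0 - 0)/(6 - 0) × (7.0 - 3)/(6 - 3) × (7.0 - 9)/(6 - 9) = 1.037037
L_3(7.0) = (7.0 - 0)/(9 - 0) × (7.0 - 3)/(9 - 3) × (7.0 - 6)/(9 - 6) = 0.172840

P(7.0) = (-3)×L_0(7.0) + 7×L_1(7.0) + (-5)×L_2(7.0) + (-9)×L_3(7.0)
P(7.0) = -8.703704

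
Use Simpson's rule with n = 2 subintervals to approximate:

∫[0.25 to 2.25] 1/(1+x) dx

f(x) = 1/(1+x)
a = 0.25, b = 2.25, n = 2
h = (b - a)/n = 1.000000

Simpson's rule: (h/3)[f(x₀) + 4f(x₁) + 2f(x₂) + ... + f(xₙ)]

x_0 = 0.2500, f(x_0) = 0.800000, coefficient = 1
x_1 = 1.2500, f(x_1) = 0.444444, coefficient = 4
x_2 = 2.2500, f(x_2) = 0.307692, coefficient = 1

I ≈ (1.000000/3) × 2.885470 = 0.961823
Exact value: 0.955511
Error: 0.006312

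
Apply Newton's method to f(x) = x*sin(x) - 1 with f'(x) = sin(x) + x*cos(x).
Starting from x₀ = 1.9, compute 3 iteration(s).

f(x) = x*sin(x) - 1
f'(x) = sin(x) + x*cos(x)
x₀ = 1.9

Newton-Raphson formula: x_{n+1} = x_n - f(x_n)/f'(x_n)

Iteration 1:
  f(1.900000) = 0.797970
  f'(1.900000) = 0.332050
  x_1 = 1.900000 - 0.797970/0.332050 = -0.503163
Iteration 2:
  f(-0.503163) = -0.757375
  f'(-0.503163) = -0.923001
  x_2 = -0.503163 - (-0.757375)/(-0.923001) = -1.323720
Iteration 3:
  f(-1.323720) = 0.283521
  f'(-1.323720) = -1.293374
  x_3 = -1.323720 - 0.283521/(-1.293374) = -1.104510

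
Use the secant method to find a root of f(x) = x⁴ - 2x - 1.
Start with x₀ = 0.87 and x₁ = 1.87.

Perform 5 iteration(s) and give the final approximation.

f(x) = x⁴ - 2x - 1
x₀ = 0.87, x₁ = 1.87

Secant formula: x_{n+1} = x_n - f(x_n)(x_n - x_{n-1})/(f(x_n) - f(x_{n-1}))

Iteration 1:
  f(0.870000) = -2.167102
  f(1.870000) = 7.488310
  x_2 = 1.870000 - 7.488310×(1.870000 - 0.870000)/(7.488310 - (-2.167102))
       = 1.094444
Iteration 2:
  f(1.870000) = 7.488310
  f(1.094444) = -1.754144
  x_3 = 1.094444 - (-1.754144)×(1.094444 - 1.870000)/(-1.754144 - 7.488310)
       = 1.241639
Iteration 3:
  f(1.094444) = -1.754144
  f(1.241639) = -1.106542
  x_4 = 1.241639 - (-1.106542)×(1.241639 - 1.094444)/(-1.106542 - (-1.754144))
       = 1.493146
Iteration 4:
  f(1.241639) = -1.106542
  f(1.493146) = 0.984311
  x_5 = 1.493146 - 0.984311×(1.493146 - 1.241639)/(0.984311 - (-1.106542))
       = 1.374744
Iteration 5:
  f(1.493146) = 0.984311
  f(1.374744) = -0.177688
  x_6 = 1.374744 - (-0.177688)×(1.374744 - 1.493146)/(-0.177688 - 0.984311)
       = 1.392849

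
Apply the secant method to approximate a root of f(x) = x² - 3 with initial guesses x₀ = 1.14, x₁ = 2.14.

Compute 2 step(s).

f(x) = x² - 3
x₀ = 1.14, x₁ = 2.14

Secant formula: x_{n+1} = x_n - f(x_n)(x_n - x_{n-1})/(f(x_n) - f(x_{n-1}))

Iteration 1:
  f(1.140000) = -1.700400
  f(2.140000) = 1.579600
  x_2 = 2.140000 - 1.579600×(2.140000 - 1.140000)/(1.579600 - (-1.700400))
       = 1.658415
Iteration 2:
  f(2.140000) = 1.579600
  f(1.658415) = -0.249661
  x_3 = 1.658415 - (-0.249661)×(1.658415 - 2.140000)/(-0.249661 - 1.579600)
       = 1.724142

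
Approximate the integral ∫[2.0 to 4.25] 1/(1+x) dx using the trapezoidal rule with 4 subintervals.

f(x) = 1/(1+x)
a = 2.0, b = 4.25, n = 4
h = (b - a)/n = 0.562500

Trapezoidal rule: (h/2)[f(x₀) + 2f(x₁) + 2f(x₂) + ... + f(xₙ)]

x_0 = 2.0000, f(x_0) = 0.333333, coefficient = 1
x_1 = 2.5625, f(x_1) = 0.280702, coefficient = 2
x_2 = 3.1250, f(x_2) = 0.242424, coefficient = 2
x_3 = 3.6875, f(x_3) = 0.213333, coefficient = 2
x_4 = 4.2500, f(x_4) = 0.190476, coefficient = 1

I ≈ (0.562500/2) × 1.996728 = 0.561580
Exact value: 0.559616
Error: 0.001964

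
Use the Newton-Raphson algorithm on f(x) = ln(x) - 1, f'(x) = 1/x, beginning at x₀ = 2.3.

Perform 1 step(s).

f(x) = ln(x) - 1
f'(x) = 1/x
x₀ = 2.3

Newton-Raphson formula: x_{n+1} = x_n - f(x_n)/f'(x_n)

Iteration 1:
  f(2.300000) = -0.167091
  f'(2.300000) = 0.434783
  x_1 = 2.300000 - (-0.167091)/0.434783 = 2.684309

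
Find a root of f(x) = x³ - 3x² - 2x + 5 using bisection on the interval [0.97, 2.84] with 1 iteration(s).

f(x) = x³ - 3x² - 2x + 5
Initial interval: [0.97, 2.84]

Iteration 1:
  c_1 = (0.970000 + 2.840000)/2 = 1.905000
  f(c_1) = f(1.905000) = -2.783782
  f(a) × f(c) < 0, new interval: [0.970000, 1.905000]

After 1 iteration(s), the approximation is c_1 = 1.905000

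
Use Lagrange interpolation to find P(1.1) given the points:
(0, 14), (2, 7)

Lagrange interpolation formula:
P(x) = Σ yᵢ × Lᵢ(x)
where Lᵢ(x) = Π_{j≠i} (x - xⱼ)/(xᵢ - xⱼ)

L_0(1.1) = (1.1 - 2)/(0 - 2) = 0.450000
L_1(1.1) = (1.1 - 0)/(2 - 0) = 0.550000

P(1.1) = 14×L_0(1.1) + 7×L_1(1.1)
P(1.1) = 10.150000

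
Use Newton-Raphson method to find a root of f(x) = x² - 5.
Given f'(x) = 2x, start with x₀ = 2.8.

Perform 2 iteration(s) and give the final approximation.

f(x) = x² - 5
f'(x) = 2x
x₀ = 2.8

Newton-Raphson formula: x_{n+1} = x_n - f(x_n)/f'(x_n)

Iteration 1:
  f(2.800000) = 2.840000
  f'(2.800000) = 5.600000
  x_1 = 2.800000 - 2.840000/5.600000 = 2.292857
Iteration 2:
  f(2.292857) = 0.257194
  f'(2.292857) = 4.585714
  x_2 = 2.292857 - 0.257194/4.585714 = 2.236771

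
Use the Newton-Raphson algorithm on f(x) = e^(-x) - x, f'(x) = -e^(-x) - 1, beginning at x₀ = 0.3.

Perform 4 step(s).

f(x) = e^(-x) - x
f'(x) = -e^(-x) - 1
x₀ = 0.3

Newton-Raphson formula: x_{n+1} = x_n - f(x_n)/f'(x_n)

Iteration 1:
  f(0.300000) = 0.440818
  f'(0.300000) = -1.740818
  x_1 = 0.300000 - 0.440818/(-1.740818) = 0.553225
Iteration 2:
  f(0.553225) = 0.021868
  f'(0.553225) = -1.575092
  x_2 = 0.553225 - 0.021868/(-1.575092) = 0.567108
Iteration 3:
  f(0.567108) = 0.000055
  f'(0.567108) = -1.567163
  x_3 = 0.567108 - 0.000055/(-1.567163) = 0.567143
Iteration 4:
  f(0.567143) = 0.000000
  f'(0.567143) = -1.567143
  x_4 = 0.567143 - 0.000000/(-1.567143) = 0.567143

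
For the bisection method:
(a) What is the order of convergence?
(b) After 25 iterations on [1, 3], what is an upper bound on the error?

(a) Bisection has linear (order 1) convergence; the error is halved each step.

(b) Error bound = (b-a)/2^n = (3 - 1)/2^{25}
    = 2/2^{25}

(a) 1 (linear); (b) error ≤ 5.96e-08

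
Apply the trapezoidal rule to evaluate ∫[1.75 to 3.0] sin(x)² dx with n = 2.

f(x) = sin(x)²
a = 1.75, b = 3.0, n = 2
h = (b - a)/n = 0.625000

Trapezoidal rule: (h/2)[f(x₀) + 2f(x₁) + 2f(x₂) + ... + f(xₙ)]

x_0 = 1.7500, f(x_0) = 0.968228, coefficient = 1
x_1 = 2.3750, f(x_1) = 0.481199, coefficient = 2
x_2 = 3.0000, f(x_2) = 0.019915, coefficient = 1

I ≈ (0.625000/2) × 1.950541 = 0.609544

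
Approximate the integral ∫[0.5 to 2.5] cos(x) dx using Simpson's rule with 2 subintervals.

f(x) = cos(x)
a = 0.5, b = 2.5, n = 2
h = (b - a)/n = 1.000000

Simpson's rule: (h/3)[f(x₀) + 4f(x₁) + 2f(x₂) + ... + f(xₙ)]

x_0 = 0.5000, f(x_0) = 0.877583, coefficient = 1
x_1 = 1.5000, f(x_1) = 0.070737, coefficient = 4
x_2 = 2.5000, f(x_2) = -0.801144, coefficient = 1

I ≈ (1.000000/3) × 0.359388 = 0.119796
Exact value: 0.119047
Error: 0.000749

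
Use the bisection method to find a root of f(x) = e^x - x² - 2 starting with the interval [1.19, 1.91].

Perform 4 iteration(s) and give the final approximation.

f(x) = e^x - x² - 2
Initial interval: [1.19, 1.91]

Iteration 1:
  c_1 = (1.190000 + 1.910000)/2 = 1.550000
  f(c_1) = f(1.550000) = 0.308970
  f(a) × f(c) < 0, new interval: [1.190000, 1.550000]
Iteration 2:
  c_2 = (1.190000 + 1.550000)/2 = 1.370000
  f(c_2) = f(1.370000) = 0.058451
  f(a) × f(c) < 0, new interval: [1.190000, 1.370000]
Iteration 3:
  c_3 = (1.190000 + 1.370000)/2 = 1.280000
  f(c_3) = f(1.280000) = -0.041760
  f(a) × f(c) ≥ 0, new interval: [1.280000, 1.370000]
Iteration 4:
  c_4 = (1.280000 + 1.370000)/2 = 1.325000
  f(c_4) = f(1.325000) = 0.006560
  f(a) × f(c) < 0, new interval: [1.280000, 1.325000]

After 4 iteration(s), the approximation is c_4 = 1.325000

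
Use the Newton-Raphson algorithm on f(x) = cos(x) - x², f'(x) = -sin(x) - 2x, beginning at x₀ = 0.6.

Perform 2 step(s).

f(x) = cos(x) - x²
f'(x) = -sin(x) - 2x
x₀ = 0.6

Newton-Raphson formula: x_{n+1} = x_n - f(x_n)/f'(x_n)

Iteration 1:
  f(0.600000) = 0.465336
  f'(0.600000) = -1.764642
  x_1 = 0.600000 - 0.465336/(-1.764642) = 0.863700
Iteration 2:
  f(0.863700) = -0.096348
  f'(0.863700) = -2.487650
  x_2 = 0.863700 - (-0.096348)/(-2.487650) = 0.824969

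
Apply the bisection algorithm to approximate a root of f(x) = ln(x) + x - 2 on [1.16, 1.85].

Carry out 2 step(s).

f(x) = ln(x) + x - 2
Initial interval: [1.16, 1.85]

Iteration 1:
  c_1 = (1.160000 + 1.850000)/2 = 1.505000
  f(c_1) = f(1.505000) = -0.086207
  f(a) × f(c) ≥ 0, new interval: [1.505000, 1.850000]
Iteration 2:
  c_2 = (1.505000 + 1.850000)/2 = 1.677500
  f(c_2) = f(1.677500) = 0.194805
  f(a) × f(c) < 0, new interval: [1.505000, 1.677500]

After 2 iteration(s), the approximation is c_2 = 1.677500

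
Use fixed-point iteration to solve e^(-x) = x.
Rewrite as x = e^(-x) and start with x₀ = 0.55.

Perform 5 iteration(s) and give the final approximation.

Equation: e^(-x) = x
Fixed-point form: x = e^(-x)
x₀ = 0.55

x_1 = g(0.550000) = 0.576950
x_2 = g(0.576950) = 0.561609
x_3 = g(0.561609) = 0.570291
x_4 = g(0.570291) = 0.565361
x_5 = g(0.565361) = 0.568155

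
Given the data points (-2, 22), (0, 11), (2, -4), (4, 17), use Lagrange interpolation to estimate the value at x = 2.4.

Lagrange interpolation formula:
P(x) = Σ yᵢ × Lᵢ(x)
where Lᵢ(x) = Π_{j≠i} (x - xⱼ)/(xᵢ - xⱼ)

L_0(2.4) = (2.4 - 0)/(-2 - 0) × (2.4 - 2)/(-2 - 2) × (2.4 - 4)/(-2 - 4) = 0.032000
L_1(2.4) = (2.4 - (-2))/(0 - (-2)) × (2.4 - 2)/(0 - 2) × (2.4 - 4)/(0 - 4) = -0.176000
L_2(2.4) = (2.4 - (-2))/(2 - (-2)) × (2.4 - 0)/(2 - 0) × (2.4 - 4)/(2 - 4) = 1.056000
L_3(2.4) = (2.4 - (-2))/(4 - (-2)) × (2.4 - 0)/(4 - 0) × (2.4 - 2)/(4 - 2) = 0.088000

P(2.4) = 22×L_0(2.4) + 11×L_1(2.4) + (-4)×L_2(2.4) + 17×L_3(2.4)
P(2.4) = -3.960000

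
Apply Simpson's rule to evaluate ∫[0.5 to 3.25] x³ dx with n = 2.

f(x) = x³
a = 0.5, b = 3.25, n = 2
h = (b - a)/n = 1.375000

Simpson's rule: (h/3)[f(x₀) + 4f(x₁) + 2f(x₂) + ... + f(xₙ)]

x_0 = 0.5000, f(x_0) = 0.125000, coefficient = 1
x_1 = 1.8750, f(x_1) = 6.591797, coefficient = 4
x_2 = 3.2500, f(x_2) = 34.328125, coefficient = 1

I ≈ (1.375000/3) × 60.820312 = 27.875977
Exact value: 27.875977
Error: 0.000000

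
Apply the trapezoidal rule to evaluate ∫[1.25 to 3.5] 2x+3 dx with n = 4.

f(x) = 2x+3
a = 1.25, b = 3.5, n = 4
h = (b - a)/n = 0.562500

Trapezoidal rule: (h/2)[f(x₀) + 2f(x₁) + 2f(x₂) + ... + f(xₙ)]

x_0 = 1.2500, f(x_0) = 5.500000, coefficient = 1
x_1 = 1.8125, f(x_1) = 6.625000, coefficient = 2
x_2 = 2.3750, f(x_2) = 7.750000, coefficient = 2
x_3 = 2.9375, f(x_3) = 8.875000, coefficient = 2
x_4 = 3.5000, f(x_4) = 10.000000, coefficient = 1

I ≈ (0.562500/2) × 62.000000 = 17.437500
Exact value: 17.437500
Error: 0.000000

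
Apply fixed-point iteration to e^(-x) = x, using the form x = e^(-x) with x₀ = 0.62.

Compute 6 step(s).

Equation: e^(-x) = x
Fixed-point form: x = e^(-x)
x₀ = 0.62

x_1 = g(0.620000) = 0.537944
x_2 = g(0.537944) = 0.583947
x_3 = g(0.583947) = 0.557693
x_4 = g(0.557693) = 0.572529
x_5 = g(0.572529) = 0.564097
x_6 = g(0.564097) = 0.568873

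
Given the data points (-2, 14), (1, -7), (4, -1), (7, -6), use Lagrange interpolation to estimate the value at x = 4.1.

Lagrange interpolation formula:
P(x) = Σ yᵢ × Lᵢ(x)
where Lᵢ(x) = Π_{j≠i} (x - xⱼ)/(xᵢ - xⱼ)

L_0(4.1) = (4.1 - 1)/(-2 - 1) × (4.1 - 4)/(-2 - 4) × (4.1 - 7)/(-2 - 7) = 0.005549
L_1(4.1) = (4.1 - (-2))/(1 - (-2)) × (4.1 - 4)/(1 - 4) × (4.1 - 7)/(1 - 7) = -0.032759
L_2(4.1) = (4.1 - (-2))/(4 - (-2)) × (4.1 - 1)/(4 - 1) × (4.1 - 7)/(4 - 7) = 1.015537
L_3(4.1) = (4.1 - (-2))/(7 - (-2)) × (4.1 - 1)/(7 - 1) × (4.1 - 4)/(7 - 4) = 0.011673

P(4.1) = 14×L_0(4.1) + (-7)×L_1(4.1) + (-1)×L_2(4.1) + (-6)×L_3(4.1)
P(4.1) = -0.778568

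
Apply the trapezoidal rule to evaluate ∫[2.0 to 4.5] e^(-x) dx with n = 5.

f(x) = e^(-x)
a = 2.0, b = 4.5, n = 5
h = (b - a)/n = 0.500000

Trapezoidal rule: (h/2)[f(x₀) + 2f(x₁) + 2f(x₂) + ... + f(xₙ)]

x_0 = 2.0000, f(x_0) = 0.135335, coefficient = 1
x_1 = 2.5000, f(x_1) = 0.082085, coefficient = 2
x_2 = 3.0000, f(x_2) = 0.049787, coefficient = 2
x_3 = 3.5000, f(x_3) = 0.030197, coefficient = 2
x_4 = 4.0000, f(x_4) = 0.018316, coefficient = 2
x_5 = 4.5000, f(x_5) = 0.011109, coefficient = 1

I ≈ (0.500000/2) × 0.507214 = 0.126804
Exact value: 0.124226
Error: 0.002577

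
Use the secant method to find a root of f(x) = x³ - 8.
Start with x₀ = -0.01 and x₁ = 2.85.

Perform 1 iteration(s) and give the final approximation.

f(x) = x³ - 8
x₀ = -0.01, x₁ = 2.85

Secant formula: x_{n+1} = x_n - f(x_n)(x_n - x_{n-1})/(f(x_n) - f(x_{n-1}))

Iteration 1:
  f(-0.010000) = -8.000001
  f(2.850000) = 15.149125
  x_2 = 2.850000 - 15.149125×(2.850000 - (-0.010000))/(15.149125 - (-8.000001))
       = 0.978374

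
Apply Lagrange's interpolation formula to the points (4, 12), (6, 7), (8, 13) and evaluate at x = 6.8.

Lagrange interpolation formula:
P(x) = Σ yᵢ × Lᵢ(x)
where Lᵢ(x) = Π_{j≠i} (x - xⱼ)/(xᵢ - xⱼ)

L_0(6.8) = (6.8 - 6)/(4 - 6) × (6.8 - 8)/(4 - 8) = -0.120000
L_1(6.8) = (6.8 - 4)/(6 - 4) × (6.8 - 8)/(6 - 8) = 0.840000
L_2(6.8) = (6.8 - 4)/(8 - 4) × (6.8 - 6)/(8 - 6) = 0.280000

P(6.8) = 12×L_0(6.8) + 7×L_1(6.8) + 13×L_2(6.8)
P(6.8) = 8.080000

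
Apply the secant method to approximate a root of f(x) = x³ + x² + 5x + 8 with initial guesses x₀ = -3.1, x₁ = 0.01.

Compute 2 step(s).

f(x) = x³ + x² + 5x + 8
x₀ = -3.1, x₁ = 0.01

Secant formula: x_{n+1} = x_n - f(x_n)(x_n - x_{n-1})/(f(x_n) - f(x_{n-1}))

Iteration 1:
  f(-3.100000) = -27.681000
  f(0.010000) = 8.050101
  x_2 = 0.010000 - 8.050101×(0.010000 - (-3.100000))/(8.050101 - (-27.681000))
       = -0.690673
Iteration 2:
  f(0.010000) = 8.050101
  f(-0.690673) = 4.694194
  x_3 = -0.690673 - 4.694194×(-0.690673 - 0.010000)/(4.694194 - 8.050101)
       = -1.670764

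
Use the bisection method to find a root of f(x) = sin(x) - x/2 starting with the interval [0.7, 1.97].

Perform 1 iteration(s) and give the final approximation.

f(x) = sin(x) - x/2
Initial interval: [0.7, 1.97]

Iteration 1:
  c_1 = (0.700000 + 1.970000)/2 = 1.335000
  f(c_1) = f(1.335000) = 0.304829
  f(a) × f(c) ≥ 0, new interval: [1.335000, 1.970000]

After 1 iteration(s), the approximation is c_1 = 1.335000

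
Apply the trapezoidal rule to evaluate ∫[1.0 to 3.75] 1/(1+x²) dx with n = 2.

f(x) = 1/(1+x²)
a = 1.0, b = 3.75, n = 2
h = (b - a)/n = 1.375000

Trapezoidal rule: (h/2)[f(x₀) + 2f(x₁) + 2f(x₂) + ... + f(xₙ)]

x_0 = 1.0000, f(x_0) = 0.500000, coefficient = 1
x_1 = 2.3750, f(x_1) = 0.150588, coefficient = 2
x_2 = 3.7500, f(x_2) = 0.066390, coefficient = 1

I ≈ (1.375000/2) × 0.867567 = 0.596452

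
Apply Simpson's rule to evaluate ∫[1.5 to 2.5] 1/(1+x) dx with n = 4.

f(x) = 1/(1+x)
a = 1.5, b = 2.5, n = 4
h = (b - a)/n = 0.250000

Simpson's rule: (h/3)[f(x₀) + 4f(x₁) + 2f(x₂) + ... + f(xₙ)]

x_0 = 1.5000, f(x_0) = 0.400000, coefficient = 1
x_1 = 1.7500, f(x_1) = 0.363636, coefficient = 4
x_2 = 2.0000, f(x_2) = 0.333333, coefficient = 2
x_3 = 2.2500, f(x_3) = 0.307692, coefficient = 4
x_4 = 2.5000, f(x_4) = 0.285714, coefficient = 1

I ≈ (0.250000/3) × 4.037696 = 0.336475
Exact value: 0.336472
Error: 0.000002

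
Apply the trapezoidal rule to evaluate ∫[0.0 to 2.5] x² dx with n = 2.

f(x) = x²
a = 0.0, b = 2.5, n = 2
h = (b - a)/n = 1.250000

Trapezoidal rule: (h/2)[f(x₀) + 2f(x₁) + 2f(x₂) + ... + f(xₙ)]

x_0 = 0.0000, f(x_0) = 0.000000, coefficient = 1
x_1 = 1.2500, f(x_1) = 1.562500, coefficient = 2
x_2 = 2.5000, f(x_2) = 6.250000, coefficient = 1

I ≈ (1.250000/2) × 9.375000 = 5.859375
Exact value: 5.208333
Error: 0.651042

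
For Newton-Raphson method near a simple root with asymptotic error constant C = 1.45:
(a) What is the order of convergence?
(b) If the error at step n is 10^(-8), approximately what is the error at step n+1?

(a) Newton-Raphson has quadratic (order 2) convergence near simple roots.
    This means |e_{n+1}| ≈ C|e_n|².

(b) With |e_n| = 10^(-8) and C = 1.45:
    |e_{n+1}| ≈ 1.45 × (10^(-8))² = 1.45 × 10^(-16)

(a) 2 (quadratic); (b) |e_{n+1}| ≈ 1.450e-16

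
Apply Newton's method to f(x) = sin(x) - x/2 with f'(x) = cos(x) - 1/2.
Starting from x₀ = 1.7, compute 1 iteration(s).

f(x) = sin(x) - x/2
f'(x) = cos(x) - 1/2
x₀ = 1.7

Newton-Raphson formula: x_{n+1} = x_n - f(x_n)/f'(x_n)

Iteration 1:
  f(1.700000) = 0.141665
  f'(1.700000) = -0.628844
  x_1 = 1.700000 - 0.141665/(-0.628844) = 1.925278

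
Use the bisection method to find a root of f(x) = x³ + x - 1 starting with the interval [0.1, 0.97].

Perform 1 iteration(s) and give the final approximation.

f(x) = x³ + x - 1
Initial interval: [0.1, 0.97]

Iteration 1:
  c_1 = (0.100000 + 0.970000)/2 = 0.535000
  f(c_1) = f(0.535000) = -0.311870
  f(a) × f(c) ≥ 0, new interval: [0.535000, 0.970000]

After 1 iteration(s), the approximation is c_1 = 0.535000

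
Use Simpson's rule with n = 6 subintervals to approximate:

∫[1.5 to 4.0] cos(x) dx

f(x) = cos(x)
a = 1.5, b = 4.0, n = 6
h = (b - a)/n = 0.416667

Simpson's rule: (h/3)[f(x₀) + 4f(x₁) + 2f(x₂) + ... + f(xₙ)]

x_0 = 1.5000, f(x_0) = 0.070737, coefficient = 1
x_1 = 1.9167, f(x_1) = -0.339016, coefficient = 4
x_2 = 2.3333, f(x_2) = -0.690758, coefficient = 2
x_3 = 2.7500, f(x_3) = -0.924302, coefficient = 4
x_4 = 3.1667, f(x_4) = -0.999686, coefficient = 2
x_5 = 3.5833, f(x_5) = -0.904009, coefficient = 4
x_6 = 4.0000, f(x_6) = -0.653644, coefficient = 1

I ≈ (0.416667/3) × -12.633101 = -1.754597
Exact value: -1.754297
Error: 0.000300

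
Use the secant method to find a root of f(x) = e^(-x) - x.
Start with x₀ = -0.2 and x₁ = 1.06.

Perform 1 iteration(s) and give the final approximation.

f(x) = e^(-x) - x
x₀ = -0.2, x₁ = 1.06

Secant formula: x_{n+1} = x_n - f(x_n)(x_n - x_{n-1})/(f(x_n) - f(x_{n-1}))

Iteration 1:
  f(-0.200000) = 1.421403
  f(1.060000) = -0.713544
  x_2 = 1.060000 - (-0.713544)×(1.060000 - (-0.200000))/(-0.713544 - 1.421403)
       = 0.638881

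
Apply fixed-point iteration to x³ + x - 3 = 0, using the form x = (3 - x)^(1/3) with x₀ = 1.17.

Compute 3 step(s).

Equation: x³ + x - 3 = 0
Fixed-point form: x = (3 - x)^(1/3)
x₀ = 1.17

x_1 = g(1.170000) = 1.223161
x_2 = g(1.223161) = 1.211200
x_3 = g(1.211200) = 1.213912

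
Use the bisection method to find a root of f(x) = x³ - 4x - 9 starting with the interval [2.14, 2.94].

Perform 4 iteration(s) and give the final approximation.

f(x) = x³ - 4x - 9
Initial interval: [2.14, 2.94]

Iteration 1:
  c_1 = (2.140000 + 2.940000)/2 = 2.540000
  f(c_1) = f(2.540000) = -2.772936
  f(a) × f(c) ≥ 0, new interval: [2.540000, 2.940000]
Iteration 2:
  c_2 = (2.540000 + 2.940000)/2 = 2.740000
  f(c_2) = f(2.740000) = 0.610824
  f(a) × f(c) < 0, new interval: [2.540000, 2.740000]
Iteration 3:
  c_3 = (2.540000 + 2.740000)/2 = 2.640000
  f(c_3) = f(2.640000) = -1.160256
  f(a) × f(c) ≥ 0, new interval: [2.640000, 2.740000]
Iteration 4:
  c_4 = (2.640000 + 2.740000)/2 = 2.690000
  f(c_4) = f(2.690000) = -0.294891
  f(a) × f(c) ≥ 0, new interval: [2.690000, 2.740000]

After 4 iteration(s), the approximation is c_4 = 2.690000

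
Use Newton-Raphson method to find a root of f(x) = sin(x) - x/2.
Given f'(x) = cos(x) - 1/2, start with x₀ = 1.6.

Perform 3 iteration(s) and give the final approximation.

f(x) = sin(x) - x/2
f'(x) = cos(x) - 1/2
x₀ = 1.6

Newton-Raphson formula: x_{n+1} = x_n - f(x_n)/f'(x_n)

Iteration 1:
  f(1.600000) = 0.199574
  f'(1.600000) = -0.529200
  x_1 = 1.600000 - 0.199574/(-0.529200) = 1.977124
Iteration 2:
  f(1.977124) = -0.069983
  f'(1.977124) = -0.895238
  x_2 = 1.977124 - (-0.069983)/(-0.895238) = 1.898951
Iteration 3:
  f(1.898951) = -0.002837
  f'(1.898951) = -0.822297
  x_3 = 1.898951 - (-0.002837)/(-0.822297) = 1.895501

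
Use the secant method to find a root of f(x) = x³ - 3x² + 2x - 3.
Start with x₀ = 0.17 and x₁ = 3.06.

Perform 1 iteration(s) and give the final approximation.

f(x) = x³ - 3x² + 2x - 3
x₀ = 0.17, x₁ = 3.06

Secant formula: x_{n+1} = x_n - f(x_n)(x_n - x_{n-1})/(f(x_n) - f(x_{n-1}))

Iteration 1:
  f(0.170000) = -2.741787
  f(3.060000) = 3.681816
  x_2 = 3.060000 - 3.681816×(3.060000 - 0.170000)/(3.681816 - (-2.741787))
       = 1.403539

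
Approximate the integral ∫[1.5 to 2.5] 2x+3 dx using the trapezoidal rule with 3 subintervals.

f(x) = 2x+3
a = 1.5, b = 2.5, n = 3
h = (b - a)/n = 0.333333

Trapezoidal rule: (h/2)[f(x₀) + 2f(x₁) + 2f(x₂) + ... + f(xₙ)]

x_0 = 1.5000, f(x_0) = 6.000000, coefficient = 1
x_1 = 1.8333, f(x_1) = 6.666667, coefficient = 2
x_2 = 2.1667, f(x_2) = 7.333333, coefficient = 2
x_3 = 2.5000, f(x_3) = 8.000000, coefficient = 1

I ≈ (0.333333/2) × 42.000000 = 7.000000
Exact value: 7.000000
Error: 0.000000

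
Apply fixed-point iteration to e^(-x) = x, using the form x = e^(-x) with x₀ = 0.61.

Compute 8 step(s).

Equation: e^(-x) = x
Fixed-point form: x = e^(-x)
x₀ = 0.61

x_1 = g(0.610000) = 0.543351
x_2 = g(0.543351) = 0.580799
x_3 = g(0.580799) = 0.559451
x_4 = g(0.559451) = 0.571523
x_5 = g(0.571523) = 0.564665
x_6 = g(0.564665) = 0.568551
x_7 = g(0.568551) = 0.566346
x_8 = g(0.566346) = 0.567596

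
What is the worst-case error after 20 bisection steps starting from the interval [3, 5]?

Bisection error bound: |error| ≤ (b-a)/2^n
|error| ≤ (5 - 3)/2^20 = 2/2^20
|error| ≤ 0.0000019073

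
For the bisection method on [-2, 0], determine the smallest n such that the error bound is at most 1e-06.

We need (b-a)/2^n ≤ 1e-06
(0 - (-2))/2^n ≤ 1e-06
2/2^n ≤ 1e-06
2^n ≥ 2000000
n ≥ log₂(2000000) = 20.93
n ≥ 21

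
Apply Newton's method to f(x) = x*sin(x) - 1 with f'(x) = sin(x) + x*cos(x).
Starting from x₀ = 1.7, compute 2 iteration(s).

f(x) = x*sin(x) - 1
f'(x) = sin(x) + x*cos(x)
x₀ = 1.7

Newton-Raphson formula: x_{n+1} = x_n - f(x_n)/f'(x_n)

Iteration 1:
  f(1.700000) = 0.685830
  f'(1.700000) = 0.772629
  x_1 = 1.700000 - 0.685830/0.772629 = 0.812342
Iteration 2:
  f(0.812342) = -0.410320
  f'(0.812342) = 1.284629
  x_2 = 0.812342 - (-0.410320)/1.284629 = 1.131750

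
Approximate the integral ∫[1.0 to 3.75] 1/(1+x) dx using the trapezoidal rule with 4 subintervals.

f(x) = 1/(1+x)
a = 1.0, b = 3.75, n = 4
h = (b - a)/n = 0.687500

Trapezoidal rule: (h/2)[f(x₀) + 2f(x₁) + 2f(x₂) + ... + f(xₙ)]

x_0 = 1.0000, f(x_0) = 0.500000, coefficient = 1
x_1 = 1.6875, f(x_1) = 0.372093, coefficient = 2
x_2 = 2.3750, f(x_2) = 0.296296, coefficient = 2
x_3 = 3.0625, f(x_3) = 0.246154, coefficient = 2
x_4 = 3.7500, f(x_4) = 0.210526, coefficient = 1

I ≈ (0.687500/2) × 2.539613 = 0.872992
Exact value: 0.864997
Error: 0.007994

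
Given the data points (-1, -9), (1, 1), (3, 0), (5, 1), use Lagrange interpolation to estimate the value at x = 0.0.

Lagrange interpolation formula:
P(x) = Σ yᵢ × Lᵢ(x)
where Lᵢ(x) = Π_{j≠i} (x - xⱼ)/(xᵢ - xⱼ)

L_0(0.0) = (0.0 - 1)/(-1 - 1) × (0.0 - 3)/(-1 - 3) × (0.0 - 5)/(-1 - 5) = 0.312500
L_1(0.0) = (0.0 - (-1))/(1 - (-1)) × (0.0 - 3)/(1 - 3) × (0.0 - 5)/(1 - 5) = 0.937500
L_2(0.0) = (0.0 - (-1))/(3 - (-1)) × (0.0 - 1)/(3 - 1) × (0.0 - 5)/(3 - 5) = -0.312500
L_3(0.0) = (0.0 - (-1))/(5 - (-1)) × (0.0 - 1)/(5 - 1) × (0.0 - 3)/(5 - 3) = 0.062500

P(0.0) = (-9)×L_0(0.0) + 1×L_1(0.0) + 0×L_2(0.0) + 1×L_3(0.0)
P(0.0) = -1.812500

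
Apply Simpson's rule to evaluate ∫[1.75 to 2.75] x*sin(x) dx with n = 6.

f(x) = x*sin(x)
a = 1.75, b = 2.75, n = 6
h = (b - a)/n = 0.166667

Simpson's rule: (h/3)[f(x₀) + 4f(x₁) + 2f(x₂) + ... + f(xₙ)]

x_0 = 1.7500, f(x_0) = 1.721975, coefficient = 1
x_1 = 1.9167, f(x_1) = 1.803163, coefficient = 4
x_2 = 2.0833, f(x_2) = 1.815632, coefficient = 2
x_3 = 2.2500, f(x_3) = 1.750665, coefficient = 4
x_4 = 2.4167, f(x_4) = 1.602443, coefficient = 2
x_5 = 2.5833, f(x_5) = 1.368419, coefficient = 4
x_6 = 2.7500, f(x_6) = 1.049568, coefficient = 1

I ≈ (0.166667/3) × 29.296681 = 1.627593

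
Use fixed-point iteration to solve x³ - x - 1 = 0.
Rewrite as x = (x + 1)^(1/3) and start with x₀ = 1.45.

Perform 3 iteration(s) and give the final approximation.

Equation: x³ - x - 1 = 0
Fixed-point form: x = (x + 1)^(1/3)
x₀ = 1.45

x_1 = g(1.450000) = 1.348100
x_2 = g(1.348100) = 1.329144
x_3 = g(1.329144) = 1.325558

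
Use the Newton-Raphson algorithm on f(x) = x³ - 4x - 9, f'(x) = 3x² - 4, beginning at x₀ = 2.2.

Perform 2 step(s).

f(x) = x³ - 4x - 9
f'(x) = 3x² - 4
x₀ = 2.2

Newton-Raphson formula: x_{n+1} = x_n - f(x_n)/f'(x_n)

Iteration 1:
  f(2.200000) = -7.152000
  f'(2.200000) = 10.520000
  x_1 = 2.200000 - (-7.152000)/10.520000 = 2.879848
Iteration 2:
  f(2.879848) = 3.364696
  f'(2.879848) = 20.880572
  x_2 = 2.879848 - 3.364696/20.880572 = 2.718708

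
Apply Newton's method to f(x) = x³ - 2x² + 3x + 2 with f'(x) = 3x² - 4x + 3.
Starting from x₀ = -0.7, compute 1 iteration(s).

f(x) = x³ - 2x² + 3x + 2
f'(x) = 3x² - 4x + 3
x₀ = -0.7

Newton-Raphson formula: x_{n+1} = x_n - f(x_n)/f'(x_n)

Iteration 1:
  f(-0.700000) = -1.423000
  f'(-0.700000) = 7.270000
  x_1 = -0.700000 - (-1.423000)/7.270000 = -0.504264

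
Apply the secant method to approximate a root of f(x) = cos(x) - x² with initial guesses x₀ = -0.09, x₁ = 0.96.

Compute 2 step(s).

f(x) = cos(x) - x²
x₀ = -0.09, x₁ = 0.96

Secant formula: x_{n+1} = x_n - f(x_n)(x_n - x_{n-1})/(f(x_n) - f(x_{n-1}))

Iteration 1:
  f(-0.090000) = 0.987853
  f(0.960000) = -0.348080
  x_2 = 0.960000 - (-0.348080)×(0.960000 - (-0.090000))/(-0.348080 - 0.987853)
       = 0.686420
Iteration 2:
  f(0.960000) = -0.348080
  f(0.686420) = 0.302347
  x_3 = 0.686420 - 0.302347×(0.686420 - 0.960000)/(0.302347 - (-0.348080))
       = 0.813592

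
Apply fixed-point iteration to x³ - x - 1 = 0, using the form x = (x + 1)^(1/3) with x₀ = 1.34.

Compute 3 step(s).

Equation: x³ - x - 1 = 0
Fixed-point form: x = (x + 1)^(1/3)
x₀ = 1.34

x_1 = g(1.340000) = 1.327614
x_2 = g(1.327614) = 1.325268
x_3 = g(1.325268) = 1.324822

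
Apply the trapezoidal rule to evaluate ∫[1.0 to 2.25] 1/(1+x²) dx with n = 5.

f(x) = 1/(1+x²)
a = 1.0, b = 2.25, n = 5
h = (b - a)/n = 0.250000

Trapezoidal rule: (h/2)[f(x₀) + 2f(x₁) + 2f(x₂) + ... + f(xₙ)]

x_0 = 1.0000, f(x_0) = 0.500000, coefficient = 1
x_1 = 1.2500, f(x_1) = 0.390244, coefficient = 2
x_2 = 1.5000, f(x_2) = 0.307692, coefficient = 2
x_3 = 1.7500, f(x_3) = 0.246154, coefficient = 2
x_4 = 2.0000, f(x_4) = 0.200000, coefficient = 2
x_5 = 2.2500, f(x_5) = 0.164948, coefficient = 1

I ≈ (0.250000/2) × 2.953129 = 0.369141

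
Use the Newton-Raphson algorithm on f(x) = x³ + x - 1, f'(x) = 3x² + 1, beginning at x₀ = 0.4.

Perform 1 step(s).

f(x) = x³ + x - 1
f'(x) = 3x² + 1
x₀ = 0.4

Newton-Raphson formula: x_{n+1} = x_n - f(x_n)/f'(x_n)

Iteration 1:
  f(0.400000) = -0.536000
  f'(0.400000) = 1.480000
  x_1 = 0.400000 - (-0.536000)/1.480000 = 0.762162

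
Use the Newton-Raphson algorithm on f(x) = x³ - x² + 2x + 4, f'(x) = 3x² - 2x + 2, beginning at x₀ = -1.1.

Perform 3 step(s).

f(x) = x³ - x² + 2x + 4
f'(x) = 3x² - 2x + 2
x₀ = -1.1

Newton-Raphson formula: x_{n+1} = x_n - f(x_n)/f'(x_n)

Iteration 1:
  f(-1.100000) = -0.741000
  f'(-1.100000) = 7.830000
  x_1 = -1.100000 - (-0.741000)/7.830000 = -1.005364
Iteration 2:
  f(-1.005364) = -0.037663
  f'(-1.005364) = 7.042998
  x_2 = -1.005364 - (-0.037663)/7.042998 = -1.000016
Iteration 3:
  f(-1.000016) = -0.000115
  f'(-1.000016) = 7.000131
  x_3 = -1.000016 - (-0.000115)/7.000131 = -1.000000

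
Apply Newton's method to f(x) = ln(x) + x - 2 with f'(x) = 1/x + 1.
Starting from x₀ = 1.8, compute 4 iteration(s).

f(x) = ln(x) + x - 2
f'(x) = 1/x + 1
x₀ = 1.8

Newton-Raphson formula: x_{n+1} = x_n - f(x_n)/f'(x_n)

Iteration 1:
  f(1.800000) = 0.387787
  f'(1.800000) = 1.555556
  x_1 = 1.800000 - 0.387787/1.555556 = 1.550709
Iteration 2:
  f(1.550709) = -0.010579
  f'(1.550709) = 1.644866
  x_2 = 1.550709 - (-0.010579)/1.644866 = 1.557140
Iteration 3:
  f(1.557140) = -0.000009
  f'(1.557140) = 1.642203
  x_3 = 1.557140 - (-0.000009)/1.642203 = 1.557146
Iteration 4:
  f(1.557146) = 0.000000
  f'(1.557146) = 1.642201
  x_4 = 1.557146 - 0.000000/1.642201 = 1.557146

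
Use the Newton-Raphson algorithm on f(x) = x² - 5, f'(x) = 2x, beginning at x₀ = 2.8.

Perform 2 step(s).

f(x) = x² - 5
f'(x) = 2x
x₀ = 2.8

Newton-Raphson formula: x_{n+1} = x_n - f(x_n)/f'(x_n)

Iteration 1:
  f(2.800000) = 2.840000
  f'(2.800000) = 5.600000
  x_1 = 2.800000 - 2.840000/5.600000 = 2.292857
Iteration 2:
  f(2.292857) = 0.257194
  f'(2.292857) = 4.585714
  x_2 = 2.292857 - 0.257194/4.585714 = 2.236771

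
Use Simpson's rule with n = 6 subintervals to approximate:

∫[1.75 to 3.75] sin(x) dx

f(x) = sin(x)
a = 1.75, b = 3.75, n = 6
h = (b - a)/n = 0.333333

Simpson's rule: (h/3)[f(x₀) + 4f(x₁) + 2f(x₂) + ... + f(xₙ)]

x_0 = 1.7500, f(x_0) = 0.983986, coefficient = 1
x_1 = 2.0833, f(x_1) = 0.871503, coefficient = 4
x_2 = 2.4167, f(x_2) = 0.663080, coefficient = 2
x_3 = 2.7500, f(x_3) = 0.381661, coefficient = 4
x_4 = 3.0833, f(x_4) = 0.058226, coefficient = 2
x_5 = 3.4167, f(x_5) = -0.271618, coefficient = 4
x_6 = 3.7500, f(x_6) = -0.571561, coefficient = 1

I ≈ (0.333333/3) × 5.781222 = 0.642358
Exact value: 0.642313
Error: 0.000045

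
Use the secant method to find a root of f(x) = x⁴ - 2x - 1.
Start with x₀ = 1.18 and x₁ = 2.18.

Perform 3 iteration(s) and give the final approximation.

f(x) = x⁴ - 2x - 1
x₀ = 1.18, x₁ = 2.18

Secant formula: x_{n+1} = x_n - f(x_n)(x_n - x_{n-1})/(f(x_n) - f(x_{n-1}))

Iteration 1:
  f(1.180000) = -1.421222
  f(2.180000) = 17.225306
  x_2 = 2.180000 - 17.225306×(2.180000 - 1.180000)/(17.225306 - (-1.421222))
       = 1.256219
Iteration 2:
  f(2.180000) = 17.225306
  f(1.256219) = -1.022081
  x_3 = 1.256219 - (-1.022081)×(1.256219 - 2.180000)/(-1.022081 - 17.225306)
       = 1.307962
Iteration 3:
  f(1.256219) = -1.022081
  f(1.307962) = -0.689206
  x_4 = 1.307962 - (-0.689206)×(1.307962 - 1.256219)/(-0.689206 - (-1.022081))
       = 1.415095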